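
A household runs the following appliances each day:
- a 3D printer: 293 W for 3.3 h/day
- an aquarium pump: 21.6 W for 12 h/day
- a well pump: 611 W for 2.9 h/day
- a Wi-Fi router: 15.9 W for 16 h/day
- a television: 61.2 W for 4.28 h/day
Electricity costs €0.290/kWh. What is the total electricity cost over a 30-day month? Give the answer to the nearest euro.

€31

3D printer: 293 W × 3.3 h × 30 d = 29,007 Wh = 29.01 kWh
aquarium pump: 21.6 W × 12 h × 30 d = 7,776 Wh = 7.776 kWh
well pump: 611 W × 2.9 h × 30 d = 53,157 Wh = 53.16 kWh
Wi-Fi router: 15.9 W × 16 h × 30 d = 7,632 Wh = 7.632 kWh
television: 61.2 W × 4.28 h × 30 d = 7,858 Wh = 7.858 kWh
Total energy = 29.01 + 7.776 + 53.16 + 7.632 + 7.858 = 105.4 kWh
Cost = 105.4 kWh × €0.290 = €30.57 ≈ €31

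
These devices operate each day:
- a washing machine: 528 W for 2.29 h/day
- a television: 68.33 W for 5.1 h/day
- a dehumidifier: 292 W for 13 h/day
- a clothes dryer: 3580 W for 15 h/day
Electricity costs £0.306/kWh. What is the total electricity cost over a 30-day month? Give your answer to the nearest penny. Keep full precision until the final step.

washing machine: 528 W × 2.29 h × 30 d = 36,274 Wh = 36.27 kWh
television: 68.33 W × 5.1 h × 30 d = 10,454 Wh = 10.45 kWh
dehumidifier: 292 W × 13 h × 30 d = 113,880 Wh = 113.9 kWh
clothes dryer: 3580 W × 15 h × 30 d = 1,611,000 Wh = 1,611 kWh
Total energy = 36.27 + 10.45 + 113.9 + 1,611 = 1,772 kWh
Cost = 1,772 kWh × £0.306 = £542.11

£542.11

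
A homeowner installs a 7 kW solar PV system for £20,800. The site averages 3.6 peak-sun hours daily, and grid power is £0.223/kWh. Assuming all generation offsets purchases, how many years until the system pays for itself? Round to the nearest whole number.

Daily generation = 7 kW × 3.6 h = 25.2 kWh
Annual generation = 25.2 × 365 = 9198 kWh
Annual savings = 9198 × £0.223 = £2,051.15
Payback = £20,800 / £2,051.15 = 10.1 years

10 years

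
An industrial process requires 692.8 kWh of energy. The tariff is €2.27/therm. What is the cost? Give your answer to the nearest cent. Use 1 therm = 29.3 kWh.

€53.67

692.8 kWh × (0.03413 therm/kWh) = 23.65 therm
Cost = 23.65 therm × €2.27/therm = €53.67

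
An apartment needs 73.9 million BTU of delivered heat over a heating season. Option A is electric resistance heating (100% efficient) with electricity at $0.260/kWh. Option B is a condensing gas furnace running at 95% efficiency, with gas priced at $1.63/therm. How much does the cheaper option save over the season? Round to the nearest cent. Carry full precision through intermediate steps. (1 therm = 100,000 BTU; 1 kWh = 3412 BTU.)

$4363.33

Heat load = 73.9 × 10⁶ BTU = 73,900,000 BTU
Gas: input = 73,900,000 / 0.95 = 77,789,474 BTU = 777.9 therm → 777.9 × $1.63 = $1,267.97
Electric: 73,900,000 BTU / 3412 = 21,660 kWh → × $0.260 = $5,631.30
Difference = |$1,267.97 − $5,631.30| = $4,363.33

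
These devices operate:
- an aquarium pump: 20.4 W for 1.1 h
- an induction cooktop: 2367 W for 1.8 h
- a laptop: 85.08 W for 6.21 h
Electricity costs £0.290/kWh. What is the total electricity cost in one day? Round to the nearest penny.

£1.40

aquarium pump: 20.4 W × 1.1 h = 22 Wh = 0.02244 kWh
induction cooktop: 2367 W × 1.8 h = 4,261 Wh = 4.261 kWh
laptop: 85.08 W × 6.21 h = 528 Wh = 0.5283 kWh
Total energy = 0.02244 + 4.261 + 0.5283 = 4.811 kWh
Cost = 4.811 kWh × £0.290 = £1.40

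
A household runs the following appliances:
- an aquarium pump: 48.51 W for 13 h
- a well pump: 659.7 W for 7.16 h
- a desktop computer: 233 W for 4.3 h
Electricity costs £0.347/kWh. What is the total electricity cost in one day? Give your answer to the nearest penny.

aquarium pump: 48.51 W × 13 h = 631 Wh = 0.6306 kWh
well pump: 659.7 W × 7.16 h = 4,723 Wh = 4.723 kWh
desktop computer: 233 W × 4.3 h = 1,002 Wh = 1.002 kWh
Total energy = 0.6306 + 4.723 + 1.002 = 6.356 kWh
Cost = 6.356 kWh × £0.347 = £2.21

£2.21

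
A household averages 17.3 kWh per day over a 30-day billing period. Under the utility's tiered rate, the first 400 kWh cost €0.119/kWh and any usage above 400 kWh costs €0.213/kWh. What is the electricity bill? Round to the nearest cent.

€72.95

Usage = 17.3 kWh/day × 30 days = 519 kWh
First 400 kWh × €0.119 = €47.60
Remaining 119 kWh × €0.213 = €25.35
Total = €72.95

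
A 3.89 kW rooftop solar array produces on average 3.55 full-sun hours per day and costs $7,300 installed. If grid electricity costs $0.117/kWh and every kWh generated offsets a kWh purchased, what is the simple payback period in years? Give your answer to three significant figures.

12.4 years

Daily generation = 3.89 kW × 3.55 h = 13.81 kWh
Annual generation = 13.81 × 365 = 5040.5 kWh
Annual savings = 5040.5 × $0.117 = $589.73
Payback = $7,300 / $589.73 = 12.4 years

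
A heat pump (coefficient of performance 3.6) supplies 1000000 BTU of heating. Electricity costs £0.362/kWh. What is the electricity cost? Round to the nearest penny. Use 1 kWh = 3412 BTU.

Heat delivered = 1,000,000 BTU / 3412 = 293.1 kWh
Electrical input = 293.1 kWh / 3.6 = 81.41 kWh
Cost = 81.41 × £0.362/kWh = £29.47

£29.47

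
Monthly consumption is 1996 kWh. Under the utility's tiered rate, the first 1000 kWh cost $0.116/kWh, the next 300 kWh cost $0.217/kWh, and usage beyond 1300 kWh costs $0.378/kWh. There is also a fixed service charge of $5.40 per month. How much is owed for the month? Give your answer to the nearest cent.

First 1000 kWh × $0.116 = $116.00
Next 300 kWh × $0.217 = $65.10
Remaining 696 kWh × $0.378 = $263.09
Energy charge = $444.19; + service $5.40 = $449.59

$449.59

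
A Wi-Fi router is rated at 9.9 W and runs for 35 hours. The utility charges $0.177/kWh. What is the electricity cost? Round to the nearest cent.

Energy = 9.9 W × 35 h = 346 Wh = 0.3465 kWh
Cost = 0.3465 kWh × $0.177/kWh = $0.06

$0.06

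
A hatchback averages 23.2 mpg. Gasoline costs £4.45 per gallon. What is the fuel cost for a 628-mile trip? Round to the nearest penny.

£120.46

Fuel = 628 mi / 23.2 mpg = 27.07 gal
Cost = 27.07 gal × £4.45/gal = £120.46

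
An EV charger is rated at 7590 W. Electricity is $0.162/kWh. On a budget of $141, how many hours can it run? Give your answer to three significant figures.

115 h

Energy budget = $141 / $0.162 per kWh = 870.4 kWh = 870,370 Wh
Runtime = 870,370 Wh / 7590 W = 114.7 h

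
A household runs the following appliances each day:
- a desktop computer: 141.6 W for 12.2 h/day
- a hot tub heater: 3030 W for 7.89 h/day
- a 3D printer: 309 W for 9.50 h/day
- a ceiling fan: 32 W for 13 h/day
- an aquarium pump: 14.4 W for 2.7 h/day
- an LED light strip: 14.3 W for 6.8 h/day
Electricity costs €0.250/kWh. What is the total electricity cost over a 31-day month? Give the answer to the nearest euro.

desktop computer: 141.6 W × 12.2 h × 31 d = 53,553 Wh = 53.55 kWh
hot tub heater: 3030 W × 7.89 h × 31 d = 741,108 Wh = 741.1 kWh
3D printer: 309 W × 9.50 h × 31 d = 91,000 Wh = 91 kWh
ceiling fan: 32 W × 13 h × 31 d = 12,896 Wh = 12.9 kWh
aquarium pump: 14.4 W × 2.7 h × 31 d = 1,205 Wh = 1.205 kWh
LED light strip: 14.3 W × 6.8 h × 31 d = 3,014 Wh = 3.014 kWh
Total energy = 53.55 + 741.1 + 91 + 12.9 + 1.205 + 3.014 = 902.8 kWh
Cost = 902.8 kWh × €0.250 = €225.69 ≈ €226

€226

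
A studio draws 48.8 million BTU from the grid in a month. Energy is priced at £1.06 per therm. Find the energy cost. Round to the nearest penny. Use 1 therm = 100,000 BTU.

£517.28

48.8 million BTU × (10 therm/million BTU) = 488 therm
Cost = 488 therm × £1.06/therm = £517.28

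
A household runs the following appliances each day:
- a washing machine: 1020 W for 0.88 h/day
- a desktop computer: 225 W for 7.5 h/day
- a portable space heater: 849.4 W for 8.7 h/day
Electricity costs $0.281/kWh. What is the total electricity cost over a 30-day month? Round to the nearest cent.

$84.09

washing machine: 1020 W × 0.88 h × 30 d = 26,928 Wh = 26.93 kWh
desktop computer: 225 W × 7.5 h × 30 d = 50,625 Wh = 50.62 kWh
portable space heater: 849.4 W × 8.7 h × 30 d = 221,693 Wh = 221.7 kWh
Total energy = 26.93 + 50.62 + 221.7 = 299.2 kWh
Cost = 299.2 kWh × $0.281 = $84.09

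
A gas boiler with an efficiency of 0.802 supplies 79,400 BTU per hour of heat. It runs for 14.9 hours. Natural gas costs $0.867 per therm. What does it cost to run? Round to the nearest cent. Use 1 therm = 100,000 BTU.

Heat delivered = 79,400 BTU/h × 14.9 h = 1,183,060 BTU
Gas input = 1,183,060 / 0.802 = 1,475,137 BTU
= 1,475,137 / 100,000 = 14.75 therm
Cost = 14.75 × $0.867/therm = $12.79

$12.79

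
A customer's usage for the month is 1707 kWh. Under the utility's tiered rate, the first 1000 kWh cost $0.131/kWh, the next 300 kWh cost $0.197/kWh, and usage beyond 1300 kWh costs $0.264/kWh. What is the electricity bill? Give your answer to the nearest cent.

$297.55

First 1000 kWh × $0.131 = $131.00
Next 300 kWh × $0.197 = $59.10
Remaining 407 kWh × $0.264 = $107.45
Total = $297.55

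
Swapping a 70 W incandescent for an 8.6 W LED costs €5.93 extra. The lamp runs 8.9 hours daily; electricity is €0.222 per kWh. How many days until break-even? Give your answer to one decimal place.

48.9 days

Power saved = 70 − 8.6 = 61.4 W
Daily energy saved = 61.4 W × 8.9 h = 546.5 Wh = 0.54646 kWh
Daily savings = 0.54646 × €0.222 = €0.1213
Payback = €5.93 / €0.1213 per day = 48.88 days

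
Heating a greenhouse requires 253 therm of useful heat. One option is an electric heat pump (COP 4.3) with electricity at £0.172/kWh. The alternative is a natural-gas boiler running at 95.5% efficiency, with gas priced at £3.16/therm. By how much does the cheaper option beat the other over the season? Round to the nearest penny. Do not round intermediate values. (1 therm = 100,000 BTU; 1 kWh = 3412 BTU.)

£540.55

Heat load = 253 therm × 100,000 = 25,300,000 BTU
Gas: input = 25,300,000 / 0.955 = 26,492,147 BTU = 264.9 therm → 264.9 × £3.16 = £837.15
Heat pump: 25,300,000 BTU / 3412 = 7,415 kWh heat; / 4.3 = 1,724 kWh in → × £0.172 = £296.60
Difference = |£837.15 − £296.60| = £540.55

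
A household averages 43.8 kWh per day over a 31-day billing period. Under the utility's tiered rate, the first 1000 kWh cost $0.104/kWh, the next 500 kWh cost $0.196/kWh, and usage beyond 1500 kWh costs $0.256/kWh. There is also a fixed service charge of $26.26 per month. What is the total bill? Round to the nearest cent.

Usage = 43.8 kWh/day × 31 days = 1357.8 kWh
First 1000 kWh × $0.104 = $104.00
Next 357.8 kWh × $0.196 = $70.13
Remaining tier: 0 kWh (not reached)
Energy charge = $174.13; + service $26.26 = $200.39

$200.39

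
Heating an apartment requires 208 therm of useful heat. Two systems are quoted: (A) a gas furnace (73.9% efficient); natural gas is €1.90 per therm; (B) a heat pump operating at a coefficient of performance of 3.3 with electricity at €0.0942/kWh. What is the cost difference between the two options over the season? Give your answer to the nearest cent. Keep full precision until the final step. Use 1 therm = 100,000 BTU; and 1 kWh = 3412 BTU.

€360.76

Heat load = 208 therm × 100,000 = 20,800,000 BTU
Gas: input = 20,800,000 / 0.739 = 28,146,143 BTU = 281.5 therm → 281.5 × €1.90 = €534.78
Heat pump: 20,800,000 BTU / 3412 = 6,096 kWh heat; / 3.3 = 1,847 kWh in → × €0.0942 = €174.02
Difference = |€534.78 − €174.02| = €360.76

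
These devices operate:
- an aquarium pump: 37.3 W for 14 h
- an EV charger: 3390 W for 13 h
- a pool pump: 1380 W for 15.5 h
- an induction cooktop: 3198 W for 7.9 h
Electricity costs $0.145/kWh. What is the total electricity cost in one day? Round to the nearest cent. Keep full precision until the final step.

aquarium pump: 37.3 W × 14 h = 522 Wh = 0.5222 kWh
EV charger: 3390 W × 13 h = 44,070 Wh = 44.07 kWh
pool pump: 1380 W × 15.5 h = 21,390 Wh = 21.39 kWh
induction cooktop: 3198 W × 7.9 h = 25,264 Wh = 25.26 kWh
Total energy = 0.5222 + 44.07 + 21.39 + 25.26 = 91.25 kWh
Cost = 91.25 kWh × $0.145 = $13.23

$13.23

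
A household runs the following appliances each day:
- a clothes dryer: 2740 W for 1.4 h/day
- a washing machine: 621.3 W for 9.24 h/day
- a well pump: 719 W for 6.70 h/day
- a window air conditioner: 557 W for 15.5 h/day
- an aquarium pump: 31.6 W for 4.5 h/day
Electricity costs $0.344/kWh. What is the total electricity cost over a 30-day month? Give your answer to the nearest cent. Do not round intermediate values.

clothes dryer: 2740 W × 1.4 h × 30 d = 115,080 Wh = 115.1 kWh
washing machine: 621.3 W × 9.24 h × 30 d = 172,224 Wh = 172.2 kWh
well pump: 719 W × 6.70 h × 30 d = 144,519 Wh = 144.5 kWh
window air conditioner: 557 W × 15.5 h × 30 d = 259,005 Wh = 259 kWh
aquarium pump: 31.6 W × 4.5 h × 30 d = 4,266 Wh = 4.266 kWh
Total energy = 115.1 + 172.2 + 144.5 + 259 + 4.266 = 695.1 kWh
Cost = 695.1 kWh × $0.344 = $239.11

$239.11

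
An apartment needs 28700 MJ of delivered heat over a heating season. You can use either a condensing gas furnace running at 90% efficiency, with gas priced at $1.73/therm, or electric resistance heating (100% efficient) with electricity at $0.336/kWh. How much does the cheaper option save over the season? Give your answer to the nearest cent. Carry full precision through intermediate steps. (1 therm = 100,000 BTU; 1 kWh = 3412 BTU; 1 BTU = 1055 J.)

Heat load = 28700 MJ = 28,700,000,000 J / 1055 = 27,203,791 BTU
Gas: input = 27,203,791 / 0.90 = 30,226,435 BTU = 302.3 therm → 302.3 × $1.73 = $522.92
Electric: 27,203,791 BTU / 3412 = 7,973 kWh → × $0.336 = $2,678.92
Difference = |$522.92 − $2,678.92| = $2,156.00

$2156.00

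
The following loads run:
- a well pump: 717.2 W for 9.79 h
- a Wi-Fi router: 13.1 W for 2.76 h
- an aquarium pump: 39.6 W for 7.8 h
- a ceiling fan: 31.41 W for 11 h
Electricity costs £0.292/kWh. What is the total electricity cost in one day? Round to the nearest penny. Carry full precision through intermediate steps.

£2.25

well pump: 717.2 W × 9.79 h = 7,021 Wh = 7.021 kWh
Wi-Fi router: 13.1 W × 2.76 h = 36 Wh = 0.03616 kWh
aquarium pump: 39.6 W × 7.8 h = 309 Wh = 0.3089 kWh
ceiling fan: 31.41 W × 11 h = 346 Wh = 0.3455 kWh
Total energy = 7.021 + 0.03616 + 0.3089 + 0.3455 = 7.712 kWh
Cost = 7.712 kWh × £0.292 = £2.25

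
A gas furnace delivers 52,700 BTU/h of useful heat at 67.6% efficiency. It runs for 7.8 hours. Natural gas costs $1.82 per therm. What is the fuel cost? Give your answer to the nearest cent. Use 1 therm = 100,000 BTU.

Heat delivered = 52,700 BTU/h × 7.8 h = 411,060 BTU
Gas input = 411,060 / 0.676 = 608,077 BTU
= 608,077 / 100,000 = 6.081 therm
Cost = 6.081 × $1.82/therm = $11.07

$11.07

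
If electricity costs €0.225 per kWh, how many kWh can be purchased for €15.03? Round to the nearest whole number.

67 kWh

€15.03 / €0.225 per kWh = 66.8 kWh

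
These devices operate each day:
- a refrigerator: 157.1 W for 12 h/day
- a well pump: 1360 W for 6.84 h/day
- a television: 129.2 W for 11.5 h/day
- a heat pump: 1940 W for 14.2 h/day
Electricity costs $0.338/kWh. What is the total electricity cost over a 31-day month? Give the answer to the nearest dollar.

refrigerator: 157.1 W × 12 h × 31 d = 58,441 Wh = 58.44 kWh
well pump: 1360 W × 6.84 h × 31 d = 288,374 Wh = 288.4 kWh
television: 129.2 W × 11.5 h × 31 d = 46,060 Wh = 46.06 kWh
heat pump: 1940 W × 14.2 h × 31 d = 853,988 Wh = 854 kWh
Total energy = 58.44 + 288.4 + 46.06 + 854 = 1,247 kWh
Cost = 1,247 kWh × $0.338 = $421.44 ≈ $421

$421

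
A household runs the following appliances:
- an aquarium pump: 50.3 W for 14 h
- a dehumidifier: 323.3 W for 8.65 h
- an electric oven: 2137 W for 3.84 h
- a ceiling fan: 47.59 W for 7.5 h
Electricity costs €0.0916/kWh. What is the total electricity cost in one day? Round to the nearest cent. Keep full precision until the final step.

aquarium pump: 50.3 W × 14 h = 704 Wh = 0.7042 kWh
dehumidifier: 323.3 W × 8.65 h = 2,797 Wh = 2.797 kWh
electric oven: 2137 W × 3.84 h = 8,206 Wh = 8.206 kWh
ceiling fan: 47.59 W × 7.5 h = 357 Wh = 0.3569 kWh
Total energy = 0.7042 + 2.797 + 8.206 + 0.3569 = 12.06 kWh
Cost = 12.06 kWh × €0.0916 = €1.11

€1.11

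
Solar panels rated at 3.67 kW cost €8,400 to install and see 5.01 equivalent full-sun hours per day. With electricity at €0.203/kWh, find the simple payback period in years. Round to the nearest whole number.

Daily generation = 3.67 kW × 5.01 h = 18.39 kWh
Annual generation = 18.39 × 365 = 6711.1 kWh
Annual savings = 6711.1 × €0.203 = €1,362.36
Payback = €8,400 / €1,362.36 = 6.17 years

6 years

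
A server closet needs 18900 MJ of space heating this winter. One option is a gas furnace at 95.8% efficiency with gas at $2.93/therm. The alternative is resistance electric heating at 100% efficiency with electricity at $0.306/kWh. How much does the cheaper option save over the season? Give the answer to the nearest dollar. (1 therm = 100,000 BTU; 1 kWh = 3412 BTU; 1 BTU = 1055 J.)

$1059

Heat load = 18900 MJ = 18,900,000,000 J / 1055 = 17,914,692 BTU
Gas: input = 17,914,692 / 0.958 = 18,700,096 BTU = 187 therm → 187 × $2.93 = $547.91
Electric: 17,914,692 BTU / 3412 = 5,250 kWh → × $0.306 = $1,606.65
Difference = |$547.91 − $1,606.65| = $1,058.74 ≈ $1059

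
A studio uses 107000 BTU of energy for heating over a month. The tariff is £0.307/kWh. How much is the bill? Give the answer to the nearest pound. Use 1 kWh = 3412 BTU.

£10

107000 BTU × (0.00029308 kWh/BTU) = 31.36 kWh
Cost = 31.36 kWh × £0.307/kWh = £9.63 ≈ £10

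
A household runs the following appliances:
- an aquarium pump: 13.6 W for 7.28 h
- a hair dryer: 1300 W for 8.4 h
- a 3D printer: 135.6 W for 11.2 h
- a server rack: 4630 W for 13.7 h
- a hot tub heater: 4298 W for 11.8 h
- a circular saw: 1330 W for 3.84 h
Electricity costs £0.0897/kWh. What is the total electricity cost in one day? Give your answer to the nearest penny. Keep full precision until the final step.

aquarium pump: 13.6 W × 7.28 h = 99 Wh = 0.09901 kWh
hair dryer: 1300 W × 8.4 h = 10,920 Wh = 10.92 kWh
3D printer: 135.6 W × 11.2 h = 1,519 Wh = 1.519 kWh
server rack: 4630 W × 13.7 h = 63,431 Wh = 63.43 kWh
hot tub heater: 4298 W × 11.8 h = 50,716 Wh = 50.72 kWh
circular saw: 1330 W × 3.84 h = 5,107 Wh = 5.107 kWh
Total energy = 0.09901 + 10.92 + 1.519 + 63.43 + 50.72 + 5.107 = 131.8 kWh
Cost = 131.8 kWh × £0.0897 = £11.82

£11.82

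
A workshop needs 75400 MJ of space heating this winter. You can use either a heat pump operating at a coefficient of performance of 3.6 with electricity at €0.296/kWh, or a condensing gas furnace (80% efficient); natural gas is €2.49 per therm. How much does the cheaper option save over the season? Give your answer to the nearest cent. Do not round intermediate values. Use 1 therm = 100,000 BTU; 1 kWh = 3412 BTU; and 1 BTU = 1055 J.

€502.22

Heat load = 75400 MJ = 75,400,000,000 J / 1055 = 71,469,194 BTU
Gas: input = 71,469,194 / 0.800 = 89,336,493 BTU = 893.4 therm → 893.4 × €2.49 = €2,224.48
Heat pump: 71,469,194 BTU / 3412 = 20,950 kWh heat; / 3.6 = 5,818 kWh in → × €0.296 = €1,722.26
Difference = |€2,224.48 − €1,722.26| = €502.22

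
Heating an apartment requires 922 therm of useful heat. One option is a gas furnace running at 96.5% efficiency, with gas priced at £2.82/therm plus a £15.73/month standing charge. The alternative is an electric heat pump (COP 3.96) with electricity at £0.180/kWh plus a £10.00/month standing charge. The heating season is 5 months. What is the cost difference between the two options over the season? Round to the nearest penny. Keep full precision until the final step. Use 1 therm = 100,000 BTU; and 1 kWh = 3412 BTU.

Heat load = 922 therm × 100,000 = 92,200,000 BTU
Gas: input = 92,200,000 / 0.965 = 95,544,041 BTU = 955.4 therm → 955.4 × £2.82 = £2,694.34; + 5 × £15.73 standing = £2,772.99
Heat pump: 92,200,000 BTU / 3412 = 27,020 kWh heat; / 3.96 = 6,824 kWh in → × £0.180 = £1,228.29; + 5 × £10.00 standing = £1,278.29
Difference = |£2,772.99 − £1,278.29| = £1,494.71

£1494.71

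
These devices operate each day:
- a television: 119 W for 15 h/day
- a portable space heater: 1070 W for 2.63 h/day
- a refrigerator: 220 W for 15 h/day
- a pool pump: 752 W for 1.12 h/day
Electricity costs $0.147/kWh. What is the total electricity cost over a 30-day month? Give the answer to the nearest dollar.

television: 119 W × 15 h × 30 d = 53,550 Wh = 53.55 kWh
portable space heater: 1070 W × 2.63 h × 30 d = 84,423 Wh = 84.42 kWh
refrigerator: 220 W × 15 h × 30 d = 99,000 Wh = 99 kWh
pool pump: 752 W × 1.12 h × 30 d = 25,267 Wh = 25.27 kWh
Total energy = 53.55 + 84.42 + 99 + 25.27 = 262.2 kWh
Cost = 262.2 kWh × $0.147 = $38.55 ≈ $39

$39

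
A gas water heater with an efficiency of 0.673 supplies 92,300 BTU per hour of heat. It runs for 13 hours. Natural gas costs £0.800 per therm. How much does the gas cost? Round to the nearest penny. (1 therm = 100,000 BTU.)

Heat delivered = 92,300 BTU/h × 13 h = 1,199,900 BTU
Gas input = 1,199,900 / 0.673 = 1,782,912 BTU
= 1,782,912 / 100,000 = 17.83 therm
Cost = 17.83 × £0.800/therm = £14.26

£14.26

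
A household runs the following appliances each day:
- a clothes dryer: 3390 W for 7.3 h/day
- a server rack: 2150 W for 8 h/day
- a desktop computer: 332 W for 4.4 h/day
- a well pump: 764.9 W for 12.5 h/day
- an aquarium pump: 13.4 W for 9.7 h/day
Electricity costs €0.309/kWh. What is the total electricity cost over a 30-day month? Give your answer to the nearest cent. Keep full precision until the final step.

€492.23

clothes dryer: 3390 W × 7.3 h × 30 d = 742,410 Wh = 742.4 kWh
server rack: 2150 W × 8 h × 30 d = 516,000 Wh = 516 kWh
desktop computer: 332 W × 4.4 h × 30 d = 43,824 Wh = 43.82 kWh
well pump: 764.9 W × 12.5 h × 30 d = 286,838 Wh = 286.8 kWh
aquarium pump: 13.4 W × 9.7 h × 30 d = 3,899 Wh = 3.899 kWh
Total energy = 742.4 + 516 + 43.82 + 286.8 + 3.899 = 1,593 kWh
Cost = 1,593 kWh × €0.309 = €492.23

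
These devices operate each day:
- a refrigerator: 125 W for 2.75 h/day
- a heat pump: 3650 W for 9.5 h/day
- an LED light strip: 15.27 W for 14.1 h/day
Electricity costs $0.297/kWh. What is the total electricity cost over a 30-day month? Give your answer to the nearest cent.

refrigerator: 125 W × 2.75 h × 30 d = 10,312 Wh = 10.31 kWh
heat pump: 3650 W × 9.5 h × 30 d = 1,040,250 Wh = 1,040 kWh
LED light strip: 15.27 W × 14.1 h × 30 d = 6,459 Wh = 6.459 kWh
Total energy = 10.31 + 1,040 + 6.459 = 1,057 kWh
Cost = 1,057 kWh × $0.297 = $313.94

$313.94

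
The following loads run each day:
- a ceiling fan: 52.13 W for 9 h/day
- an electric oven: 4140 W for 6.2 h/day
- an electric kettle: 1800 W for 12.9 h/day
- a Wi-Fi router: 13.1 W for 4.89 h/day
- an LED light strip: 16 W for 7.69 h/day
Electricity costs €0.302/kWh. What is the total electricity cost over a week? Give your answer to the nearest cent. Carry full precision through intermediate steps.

€104.74

ceiling fan: 52.13 W × 9 h × 7 d = 3,284 Wh = 3.284 kWh
electric oven: 4140 W × 6.2 h × 7 d = 179,676 Wh = 179.7 kWh
electric kettle: 1800 W × 12.9 h × 7 d = 162,540 Wh = 162.5 kWh
Wi-Fi router: 13.1 W × 4.89 h × 7 d = 448 Wh = 0.4484 kWh
LED light strip: 16 W × 7.69 h × 7 d = 861 Wh = 0.8613 kWh
Total energy = 3.284 + 179.7 + 162.5 + 0.4484 + 0.8613 = 346.8 kWh
Cost = 346.8 kWh × €0.302 = €104.74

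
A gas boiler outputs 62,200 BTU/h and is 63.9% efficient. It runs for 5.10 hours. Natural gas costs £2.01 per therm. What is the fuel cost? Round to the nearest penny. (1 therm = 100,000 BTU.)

Heat delivered = 62,200 BTU/h × 5.10 h = 317,220 BTU
Gas input = 317,220 / 0.639 = 496,432 BTU
= 496,432 / 100,000 = 4.964 therm
Cost = 4.964 × £2.01/therm = £9.98

£9.98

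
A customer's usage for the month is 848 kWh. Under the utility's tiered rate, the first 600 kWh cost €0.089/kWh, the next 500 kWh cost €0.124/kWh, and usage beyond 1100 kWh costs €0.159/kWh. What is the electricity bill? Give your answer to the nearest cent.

€84.15

First 600 kWh × €0.089 = €53.40
Next 248 kWh × €0.124 = €30.75
Remaining tier: 0 kWh (not reached)
Total = €84.15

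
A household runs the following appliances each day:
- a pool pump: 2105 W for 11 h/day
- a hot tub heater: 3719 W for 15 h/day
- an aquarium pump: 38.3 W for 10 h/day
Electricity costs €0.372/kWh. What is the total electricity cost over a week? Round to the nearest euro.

€207

pool pump: 2105 W × 11 h × 7 d = 162,085 Wh = 162.1 kWh
hot tub heater: 3719 W × 15 h × 7 d = 390,495 Wh = 390.5 kWh
aquarium pump: 38.3 W × 10 h × 7 d = 2,681 Wh = 2.681 kWh
Total energy = 162.1 + 390.5 + 2.681 = 555.3 kWh
Cost = 555.3 kWh × €0.372 = €206.56 ≈ €207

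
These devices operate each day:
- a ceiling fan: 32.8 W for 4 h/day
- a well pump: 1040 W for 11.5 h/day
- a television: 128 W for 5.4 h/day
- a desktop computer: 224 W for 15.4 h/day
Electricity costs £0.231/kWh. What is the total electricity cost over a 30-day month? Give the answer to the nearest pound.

£112

ceiling fan: 32.8 W × 4 h × 30 d = 3,936 Wh = 3.936 kWh
well pump: 1040 W × 11.5 h × 30 d = 358,800 Wh = 358.8 kWh
television: 128 W × 5.4 h × 30 d = 20,736 Wh = 20.74 kWh
desktop computer: 224 W × 15.4 h × 30 d = 103,488 Wh = 103.5 kWh
Total energy = 3.936 + 358.8 + 20.74 + 103.5 = 487 kWh
Cost = 487 kWh × £0.231 = £112.49 ≈ £112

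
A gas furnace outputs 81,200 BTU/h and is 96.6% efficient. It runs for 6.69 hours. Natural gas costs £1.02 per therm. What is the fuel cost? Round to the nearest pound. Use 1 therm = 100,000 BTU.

Heat delivered = 81,200 BTU/h × 6.69 h = 543,228 BTU
Gas input = 543,228 / 0.966 = 562,348 BTU
= 562,348 / 100,000 = 5.623 therm
Cost = 5.623 × £1.02/therm = £5.74 ≈ £6

£6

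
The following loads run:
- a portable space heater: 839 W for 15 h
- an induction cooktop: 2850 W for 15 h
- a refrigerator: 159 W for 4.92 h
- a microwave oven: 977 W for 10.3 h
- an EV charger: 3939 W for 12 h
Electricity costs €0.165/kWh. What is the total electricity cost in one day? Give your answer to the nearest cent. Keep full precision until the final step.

€18.72

portable space heater: 839 W × 15 h = 12,585 Wh = 12.59 kWh
induction cooktop: 2850 W × 15 h = 42,750 Wh = 42.75 kWh
refrigerator: 159 W × 4.92 h = 782 Wh = 0.7823 kWh
microwave oven: 977 W × 10.3 h = 10,063 Wh = 10.06 kWh
EV charger: 3939 W × 12 h = 47,268 Wh = 47.27 kWh
Total energy = 12.59 + 42.75 + 0.7823 + 10.06 + 47.27 = 113.4 kWh
Cost = 113.4 kWh × €0.165 = €18.72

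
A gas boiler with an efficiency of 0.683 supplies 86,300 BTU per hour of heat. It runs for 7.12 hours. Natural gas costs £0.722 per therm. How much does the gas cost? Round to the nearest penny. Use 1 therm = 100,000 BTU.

£6.50

Heat delivered = 86,300 BTU/h × 7.12 h = 614,456 BTU
Gas input = 614,456 / 0.683 = 899,643 BTU
= 899,643 / 100,000 = 8.996 therm
Cost = 8.996 × £0.722/therm = £6.50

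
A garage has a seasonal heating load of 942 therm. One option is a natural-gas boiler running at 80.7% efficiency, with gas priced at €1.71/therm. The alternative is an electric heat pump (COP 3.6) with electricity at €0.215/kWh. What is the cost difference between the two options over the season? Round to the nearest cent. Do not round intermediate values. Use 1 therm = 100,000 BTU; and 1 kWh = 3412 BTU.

€347.22

Heat load = 942 therm × 100,000 = 94,200,000 BTU
Gas: input = 94,200,000 / 0.807 = 116,728,625 BTU = 1,167 therm → 1,167 × €1.71 = €1,996.06
Heat pump: 94,200,000 BTU / 3412 = 27,610 kWh heat; / 3.6 = 7,669 kWh in → × €0.215 = €1,648.84
Difference = |€1,996.06 − €1,648.84| = €347.22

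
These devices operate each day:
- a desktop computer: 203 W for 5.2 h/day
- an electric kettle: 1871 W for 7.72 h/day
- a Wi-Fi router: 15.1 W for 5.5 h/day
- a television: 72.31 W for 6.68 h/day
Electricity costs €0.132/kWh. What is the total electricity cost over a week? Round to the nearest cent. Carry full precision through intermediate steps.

desktop computer: 203 W × 5.2 h × 7 d = 7,389 Wh = 7.389 kWh
electric kettle: 1871 W × 7.72 h × 7 d = 101,109 Wh = 101.1 kWh
Wi-Fi router: 15.1 W × 5.5 h × 7 d = 581 Wh = 0.5814 kWh
television: 72.31 W × 6.68 h × 7 d = 3,381 Wh = 3.381 kWh
Total energy = 7.389 + 101.1 + 0.5814 + 3.381 = 112.5 kWh
Cost = 112.5 kWh × €0.132 = €14.84

€14.84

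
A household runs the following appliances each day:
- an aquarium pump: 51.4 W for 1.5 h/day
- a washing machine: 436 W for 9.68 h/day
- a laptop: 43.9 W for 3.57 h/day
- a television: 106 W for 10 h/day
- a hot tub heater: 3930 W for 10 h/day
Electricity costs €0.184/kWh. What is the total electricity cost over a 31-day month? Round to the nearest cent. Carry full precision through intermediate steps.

€255.62

aquarium pump: 51.4 W × 1.5 h × 31 d = 2,390 Wh = 2.39 kWh
washing machine: 436 W × 9.68 h × 31 d = 130,835 Wh = 130.8 kWh
laptop: 43.9 W × 3.57 h × 31 d = 4,858 Wh = 4.858 kWh
television: 106 W × 10 h × 31 d = 32,860 Wh = 32.86 kWh
hot tub heater: 3930 W × 10 h × 31 d = 1,218,300 Wh = 1,218 kWh
Total energy = 2.39 + 130.8 + 4.858 + 32.86 + 1,218 = 1,389 kWh
Cost = 1,389 kWh × €0.184 = €255.62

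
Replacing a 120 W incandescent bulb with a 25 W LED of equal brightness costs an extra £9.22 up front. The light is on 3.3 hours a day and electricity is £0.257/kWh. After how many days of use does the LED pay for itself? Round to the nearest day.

Power saved = 120 − 25 = 95 W
Daily energy saved = 95 W × 3.3 h = 313.5 Wh = 0.3135 kWh
Daily savings = 0.3135 × £0.257 = £0.0806
Payback = £9.22 / £0.0806 per day = 114.4 days

114 days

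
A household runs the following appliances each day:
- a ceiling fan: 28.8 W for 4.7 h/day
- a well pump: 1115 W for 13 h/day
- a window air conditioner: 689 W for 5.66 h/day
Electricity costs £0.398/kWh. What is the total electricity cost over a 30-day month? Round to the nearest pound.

ceiling fan: 28.8 W × 4.7 h × 30 d = 4,061 Wh = 4.061 kWh
well pump: 1115 W × 13 h × 30 d = 434,850 Wh = 434.9 kWh
window air conditioner: 689 W × 5.66 h × 30 d = 116,992 Wh = 117 kWh
Total energy = 4.061 + 434.9 + 117 = 555.9 kWh
Cost = 555.9 kWh × £0.398 = £221.25 ≈ £221

£221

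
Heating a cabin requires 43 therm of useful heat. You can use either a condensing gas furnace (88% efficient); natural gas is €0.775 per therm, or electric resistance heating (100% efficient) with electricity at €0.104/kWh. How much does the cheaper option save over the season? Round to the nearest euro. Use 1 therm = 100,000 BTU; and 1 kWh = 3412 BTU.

€93

Heat load = 43 therm × 100,000 = 4,300,000 BTU
Gas: input = 4,300,000 / 0.88 = 4,886,364 BTU = 48.86 therm → 48.86 × €0.775 = €37.87
Electric: 4,300,000 BTU / 3412 = 1,260 kWh → × €0.104 = €131.07
Difference = |€37.87 − €131.07| = €93.20 ≈ €93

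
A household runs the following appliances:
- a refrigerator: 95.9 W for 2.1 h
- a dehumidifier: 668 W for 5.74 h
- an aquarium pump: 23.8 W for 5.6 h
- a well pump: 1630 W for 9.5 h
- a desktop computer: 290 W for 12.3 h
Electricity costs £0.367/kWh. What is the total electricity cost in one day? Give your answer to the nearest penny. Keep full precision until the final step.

refrigerator: 95.9 W × 2.1 h = 201 Wh = 0.2014 kWh
dehumidifier: 668 W × 5.74 h = 3,834 Wh = 3.834 kWh
aquarium pump: 23.8 W × 5.6 h = 133 Wh = 0.1333 kWh
well pump: 1630 W × 9.5 h = 15,485 Wh = 15.48 kWh
desktop computer: 290 W × 12.3 h = 3,567 Wh = 3.567 kWh
Total energy = 0.2014 + 3.834 + 0.1333 + 15.48 + 3.567 = 23.22 kWh
Cost = 23.22 kWh × £0.367 = £8.52

£8.52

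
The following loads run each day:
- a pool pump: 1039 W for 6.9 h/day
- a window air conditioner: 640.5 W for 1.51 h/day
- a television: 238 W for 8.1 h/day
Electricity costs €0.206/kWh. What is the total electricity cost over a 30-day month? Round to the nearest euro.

pool pump: 1039 W × 6.9 h × 30 d = 215,073 Wh = 215.1 kWh
window air conditioner: 640.5 W × 1.51 h × 30 d = 29,015 Wh = 29.01 kWh
television: 238 W × 8.1 h × 30 d = 57,834 Wh = 57.83 kWh
Total energy = 215.1 + 29.01 + 57.83 = 301.9 kWh
Cost = 301.9 kWh × €0.206 = €62.20 ≈ €62

€62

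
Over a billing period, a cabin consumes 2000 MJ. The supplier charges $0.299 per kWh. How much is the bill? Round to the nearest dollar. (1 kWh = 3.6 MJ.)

2000 MJ × (0.27778 kWh/MJ) = 555.6 kWh
Cost = 555.6 kWh × $0.299/kWh = $166.11 ≈ $166

$166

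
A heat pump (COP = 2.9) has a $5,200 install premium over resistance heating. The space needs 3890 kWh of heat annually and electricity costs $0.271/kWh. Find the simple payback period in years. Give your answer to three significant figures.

Resistance: 3890 kWh × $0.271 = $1,054.19/yr
Heat pump: 3890 / 2.9 = 1341 kWh in → × $0.271 = $363.51/yr
Annual savings = $690.68
Payback = $5,200 / $690.68 = 7.53 years

7.53 years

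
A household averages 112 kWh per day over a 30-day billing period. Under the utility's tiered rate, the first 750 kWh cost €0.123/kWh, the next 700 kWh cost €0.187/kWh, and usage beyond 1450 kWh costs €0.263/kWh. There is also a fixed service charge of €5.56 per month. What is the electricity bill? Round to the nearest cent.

Usage = 112 kWh/day × 30 days = 3360 kWh
First 750 kWh × €0.123 = €92.25
Next 700 kWh × €0.187 = €130.90
Remaining 1910 kWh × €0.263 = €502.33
Energy charge = €725.48; + service €5.56 = €731.04

€731.04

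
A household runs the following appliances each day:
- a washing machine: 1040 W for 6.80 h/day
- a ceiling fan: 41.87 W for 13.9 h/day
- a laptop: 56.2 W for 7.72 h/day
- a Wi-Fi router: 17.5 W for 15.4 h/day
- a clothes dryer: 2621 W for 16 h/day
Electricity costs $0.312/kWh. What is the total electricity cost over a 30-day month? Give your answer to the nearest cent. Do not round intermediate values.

$470.75

washing machine: 1040 W × 6.80 h × 30 d = 212,160 Wh = 212.2 kWh
ceiling fan: 41.87 W × 13.9 h × 30 d = 17,460 Wh = 17.46 kWh
laptop: 56.2 W × 7.72 h × 30 d = 13,016 Wh = 13.02 kWh
Wi-Fi router: 17.5 W × 15.4 h × 30 d = 8,085 Wh = 8.085 kWh
clothes dryer: 2621 W × 16 h × 30 d = 1,258,080 Wh = 1,258 kWh
Total energy = 212.2 + 17.46 + 13.02 + 8.085 + 1,258 = 1,509 kWh
Cost = 1,509 kWh × $0.312 = $470.75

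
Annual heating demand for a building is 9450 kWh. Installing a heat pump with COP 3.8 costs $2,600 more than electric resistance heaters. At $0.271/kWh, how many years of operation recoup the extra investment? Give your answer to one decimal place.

Resistance: 9450 kWh × $0.271 = $2,560.95/yr
Heat pump: 9450 / 3.8 = 2487 kWh in → × $0.271 = $673.93/yr
Annual savings = $1,887.02
Payback = $2,600 / $1,887.02 = 1.38 years

1.4 years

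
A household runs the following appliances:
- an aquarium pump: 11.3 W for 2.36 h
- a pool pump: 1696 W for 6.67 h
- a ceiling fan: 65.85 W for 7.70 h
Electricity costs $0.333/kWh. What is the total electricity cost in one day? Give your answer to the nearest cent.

aquarium pump: 11.3 W × 2.36 h = 27 Wh = 0.02667 kWh
pool pump: 1696 W × 6.67 h = 11,312 Wh = 11.31 kWh
ceiling fan: 65.85 W × 7.70 h = 507 Wh = 0.507 kWh
Total energy = 0.02667 + 11.31 + 0.507 = 11.85 kWh
Cost = 11.85 kWh × $0.333 = $3.94

$3.94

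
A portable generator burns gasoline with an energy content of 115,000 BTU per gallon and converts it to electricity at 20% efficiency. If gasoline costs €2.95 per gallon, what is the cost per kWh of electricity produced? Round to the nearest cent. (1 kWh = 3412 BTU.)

Electrical output per gallon = 115,000 BTU × 0.20 / 3412 BTU/kWh = 6.741 kWh
Cost per kWh = €2.95 / 6.741 kWh = €0.438

€0.44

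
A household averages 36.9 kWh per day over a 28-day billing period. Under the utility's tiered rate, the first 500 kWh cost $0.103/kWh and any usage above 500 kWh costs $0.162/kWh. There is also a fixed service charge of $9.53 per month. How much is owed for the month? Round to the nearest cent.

Usage = 36.9 kWh/day × 28 days = 1033.2 kWh
First 500 kWh × $0.103 = $51.50
Remaining 533.2 kWh × $0.162 = $86.38
Energy charge = $137.88; + service $9.53 = $147.41

$147.41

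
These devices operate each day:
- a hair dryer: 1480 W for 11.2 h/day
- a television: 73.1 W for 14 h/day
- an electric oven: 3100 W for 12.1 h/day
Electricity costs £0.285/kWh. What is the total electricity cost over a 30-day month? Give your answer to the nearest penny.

£471.19

hair dryer: 1480 W × 11.2 h × 30 d = 497,280 Wh = 497.3 kWh
television: 73.1 W × 14 h × 30 d = 30,702 Wh = 30.7 kWh
electric oven: 3100 W × 12.1 h × 30 d = 1,125,300 Wh = 1,125 kWh
Total energy = 497.3 + 30.7 + 1,125 = 1,653 kWh
Cost = 1,653 kWh × £0.285 = £471.19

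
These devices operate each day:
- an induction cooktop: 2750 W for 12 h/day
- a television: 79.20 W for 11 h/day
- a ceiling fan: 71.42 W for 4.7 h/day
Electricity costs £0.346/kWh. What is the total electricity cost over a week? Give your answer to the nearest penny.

£82.85

induction cooktop: 2750 W × 12 h × 7 d = 231,000 Wh = 231 kWh
television: 79.20 W × 11 h × 7 d = 6,098 Wh = 6.098 kWh
ceiling fan: 71.42 W × 4.7 h × 7 d = 2,350 Wh = 2.35 kWh
Total energy = 231 + 6.098 + 2.35 = 239.4 kWh
Cost = 239.4 kWh × £0.346 = £82.85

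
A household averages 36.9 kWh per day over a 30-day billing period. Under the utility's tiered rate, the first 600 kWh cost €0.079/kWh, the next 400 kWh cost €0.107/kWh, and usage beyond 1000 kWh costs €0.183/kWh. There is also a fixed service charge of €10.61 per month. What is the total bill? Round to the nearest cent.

Usage = 36.9 kWh/day × 30 days = 1107 kWh
First 600 kWh × €0.079 = €47.40
Next 400 kWh × €0.107 = €42.80
Remaining 107 kWh × €0.183 = €19.58
Energy charge = €109.78; + service €10.61 = €120.39

€120.39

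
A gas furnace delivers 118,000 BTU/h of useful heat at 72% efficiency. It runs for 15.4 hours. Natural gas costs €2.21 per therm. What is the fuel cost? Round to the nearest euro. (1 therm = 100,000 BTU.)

Heat delivered = 118,000 BTU/h × 15.4 h = 1,817,200 BTU
Gas input = 1,817,200 / 0.72 = 2,523,889 BTU
= 2,523,889 / 100,000 = 25.24 therm
Cost = 25.24 × €2.21/therm = €55.78 ≈ €56

€56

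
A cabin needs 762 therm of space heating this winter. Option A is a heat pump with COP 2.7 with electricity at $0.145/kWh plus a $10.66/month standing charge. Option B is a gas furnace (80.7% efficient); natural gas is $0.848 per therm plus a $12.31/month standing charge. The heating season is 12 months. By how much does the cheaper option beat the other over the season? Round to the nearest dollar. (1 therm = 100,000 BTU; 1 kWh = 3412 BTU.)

$379

Heat load = 762 therm × 100,000 = 76,200,000 BTU
Gas: input = 76,200,000 / 0.807 = 94,423,792 BTU = 944.2 therm → 944.2 × $0.848 = $800.71; + 12 × $12.31 standing = $948.43
Heat pump: 76,200,000 BTU / 3412 = 22,330 kWh heat; / 2.7 = 8,271 kWh in → × $0.145 = $1,199.36; + 12 × $10.66 standing = $1,327.28
Difference = |$948.43 − $1,327.28| = $378.85 ≈ $379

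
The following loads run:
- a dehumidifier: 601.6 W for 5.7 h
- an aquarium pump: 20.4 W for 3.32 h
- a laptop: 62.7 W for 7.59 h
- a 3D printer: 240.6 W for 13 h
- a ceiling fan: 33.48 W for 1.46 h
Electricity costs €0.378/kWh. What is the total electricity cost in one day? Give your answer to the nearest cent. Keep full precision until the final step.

€2.70

dehumidifier: 601.6 W × 5.7 h = 3,429 Wh = 3.429 kWh
aquarium pump: 20.4 W × 3.32 h = 68 Wh = 0.06773 kWh
laptop: 62.7 W × 7.59 h = 476 Wh = 0.4759 kWh
3D printer: 240.6 W × 13 h = 3,128 Wh = 3.128 kWh
ceiling fan: 33.48 W × 1.46 h = 49 Wh = 0.04888 kWh
Total energy = 3.429 + 0.06773 + 0.4759 + 3.128 + 0.04888 = 7.149 kWh
Cost = 7.149 kWh × €0.378 = €2.70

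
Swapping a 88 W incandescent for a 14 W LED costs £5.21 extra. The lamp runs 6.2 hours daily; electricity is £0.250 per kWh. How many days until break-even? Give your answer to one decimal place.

45.4 days

Power saved = 88 − 14 = 74 W
Daily energy saved = 74 W × 6.2 h = 458.8 Wh = 0.4588 kWh
Daily savings = 0.4588 × £0.250 = £0.1147
Payback = £5.21 / £0.1147 per day = 45.42 days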